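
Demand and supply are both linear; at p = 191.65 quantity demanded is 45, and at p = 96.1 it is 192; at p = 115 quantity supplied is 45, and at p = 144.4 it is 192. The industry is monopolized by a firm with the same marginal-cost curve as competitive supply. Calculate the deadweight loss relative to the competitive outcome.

Demand slope = (96.1 − 191.65)/(192 − 45) = −0.65, so p = 220.9 − 0.65q.
Supply slope = (144.4 − 115)/(192 − 45) = 0.2, so p = 106 + 0.2q.
Competitive equilibrium: 220.9 − 0.65q = 106 + 0.2q → q* = 135.1765, p* = 133.0353.
Marginal revenue: MR = 220.9 − 1.3q. Set MR = MC: 220.9 − 1.3q = 106 + 0.2q → q_m = 76.6.
Price p_m = 220.9 − 0.65·76.6 = 171.11; MC(q_m) = 106 + 0.2·76.6 = 121.32.
Competitive q* = 135.1765, so Δq = 58.5765; wedge = 171.11 − 121.32 = 49.79.
Deadweight loss = ½ × 58.5765 × 49.79 = 1458.26.

1458.26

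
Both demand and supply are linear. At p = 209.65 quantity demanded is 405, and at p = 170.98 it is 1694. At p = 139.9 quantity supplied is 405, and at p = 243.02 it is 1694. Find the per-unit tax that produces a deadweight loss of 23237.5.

71.5

Demand slope = (170.98 − 209.65)/(1694 − 405) = −0.03, so p = 221.8 − 0.03q.
Supply slope = (243.02 − 139.9)/(1694 − 405) = 0.08, so p = 107.5 + 0.08q.
Competitive equilibrium: 221.8 − 0.03q = 107.5 + 0.08q → q* = 1039.0909, p* = 190.6273.
A tax t gives Δq = t/0.11 and wedge t, so DWL = t²/0.22.
t²/0.22 = 23237.5 → t² = 5112.25 → t = 71.5.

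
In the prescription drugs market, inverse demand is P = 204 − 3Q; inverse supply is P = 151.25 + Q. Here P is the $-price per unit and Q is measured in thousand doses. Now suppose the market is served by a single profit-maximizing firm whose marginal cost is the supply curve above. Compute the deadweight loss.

$63.89 thousand

Competitive equilibrium: 204 − 3Q = 151.25 + Q → Q* = 13.1875, P* = 164.4375.
Marginal revenue: MR = 204 − 6Q. Set MR = MC: 204 − 6Q = 151.25 + Q → Q_m = 7.5357.
Price P_m = 204 − 3·7.5357 = 181.3929; MC(Q_m) = 151.25 + 1·7.5357 = 158.7857.
Competitive Q* = 13.1875, so ΔQ = 5.6518; wedge = 181.3929 − 158.7857 = 22.6072.
Welfare loss = ½ × 5.6518 × 22.6072 = $63.89 thousand.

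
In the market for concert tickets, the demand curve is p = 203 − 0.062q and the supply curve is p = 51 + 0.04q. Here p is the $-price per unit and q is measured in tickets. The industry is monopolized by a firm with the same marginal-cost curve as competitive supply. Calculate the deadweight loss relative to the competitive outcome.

$16186.49

Competitive equilibrium: 203 − 0.062q = 51 + 0.04q → q* = 1490.1961, p* = 110.6078.
Marginal revenue: MR = 203 − 0.124q. Set MR = MC: 203 − 0.124q = 51 + 0.04q → q_m = 926.8293.
Price p_m = 203 − 0.062·926.8293 = 145.5366; MC(q_m) = 51 + 0.04·926.8293 = 88.0732.
Competitive q* = 1490.1961, so Δq = 563.3668; wedge = 145.5366 − 88.0732 = 57.4634.
The triangle = ½ × 563.3668 × 57.4634 = $16186.49.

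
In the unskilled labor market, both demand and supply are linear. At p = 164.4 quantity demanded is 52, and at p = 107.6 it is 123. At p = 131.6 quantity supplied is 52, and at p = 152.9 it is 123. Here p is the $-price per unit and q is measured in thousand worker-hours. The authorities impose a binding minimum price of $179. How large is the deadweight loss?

$1270.80 thousand

Demand slope = (107.6 − 164.4)/(123 − 52) = −0.8, so p = 206 − 0.8q.
Supply slope = (152.9 − 131.6)/(123 − 52) = 0.3, so p = 116 + 0.3q.
Competitive equilibrium: 206 − 0.8q = 116 + 0.3q → q* = 81.8182, p* = 140.5455.
At the floor p = 179, quantity demanded = (206 − 179)/0.8 = 33.75.
Sellers' marginal cost at q' = 33.75: 116 + 0.3·33.75 = 126.125.
Δq = 81.8182 − 33.75 = 48.0682; wedge = 179 − 126.125 = 52.875.
Deadweight loss = ½ × 48.0682 × 52.875 = $1270.80 thousand.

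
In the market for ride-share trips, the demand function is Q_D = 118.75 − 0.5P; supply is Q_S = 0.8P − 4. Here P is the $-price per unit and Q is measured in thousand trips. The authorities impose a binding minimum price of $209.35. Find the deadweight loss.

$5365.83 thousand

In inverse form: demand P = 237.5 − 2Q, supply P = 5 + 1.25Q.
Competitive equilibrium: 237.5 − 2Q = 5 + 1.25Q → Q* = 71.5385, P* = 94.4231.
At the floor P = 209.35, quantity demanded = (237.5 − 209.35)/2 = 14.075.
Sellers' marginal cost at Q' = 14.075: 5 + 1.25·14.075 = 22.5938.
ΔQ = 71.5385 − 14.075 = 57.4635; wedge = 209.35 − 22.5938 = 186.7562.
The triangle = ½ × 57.4635 × 186.7562 = $5365.83 thousand.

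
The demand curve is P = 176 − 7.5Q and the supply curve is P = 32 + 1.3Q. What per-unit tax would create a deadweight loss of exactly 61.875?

Competitive equilibrium: 176 − 7.5Q = 32 + 1.3Q → Q* = 16.3636, P* = 53.2727.
A tax t gives ΔQ = t/8.8 and wedge t, so DWL = t²/17.6.
t²/17.6 = 61.875 → t² = 1089 → t = 33.

33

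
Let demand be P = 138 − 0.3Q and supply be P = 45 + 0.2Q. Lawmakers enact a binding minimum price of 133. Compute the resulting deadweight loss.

7168.44

Competitive equilibrium: 138 − 0.3Q = 45 + 0.2Q → Q* = 186, P* = 82.2.
At the floor P = 133, quantity demanded = (138 − 133)/0.3 = 16.66667.
Sellers' marginal cost at Q' = 16.66667: 45 + 0.2·16.66667 = 48.33333.
ΔQ = 186 − 16.66667 = 169.33333; wedge = 133 − 48.33333 = 84.66667.
The triangle = ½ × 169.33333 × 84.66667 = 7168.44.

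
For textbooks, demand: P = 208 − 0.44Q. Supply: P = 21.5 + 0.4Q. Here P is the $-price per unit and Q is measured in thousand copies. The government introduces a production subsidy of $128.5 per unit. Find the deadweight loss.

$9828.72 thousand

Competitive equilibrium: 208 − 0.44Q = 21.5 + 0.4Q → Q* = 222.0238, P* = 110.3095.
The subsidy lowers effective supply by 128.5: P = 0.4Q − 107.
New quantity: 208 − 0.44Q = 0.4Q − 107 → Q' = 375.
Overproduction ΔQ = 375 − 222.0238 = 152.9762; wedge = subsidy = 128.5.
DWL = ½ × 152.9762 × 128.5 = $9828.72 thousand.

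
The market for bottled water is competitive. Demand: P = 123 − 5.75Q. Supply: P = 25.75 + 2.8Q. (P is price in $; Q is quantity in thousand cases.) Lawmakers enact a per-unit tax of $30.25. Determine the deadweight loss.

$53.51 thousand

Competitive equilibrium: 123 − 5.75Q = 25.75 + 2.8Q → Q* = 11.3743, P* = 57.598.
With the tax, the buyer price exceeds the seller price by 30.25: (123 − 5.75Q) − (25.75 + 2.8Q) = 30.25 → Q' = 7.8363.
ΔQ = 11.3743 − 7.8363 = 3.538; the wedge equals the tax, 30.25.
DWL = ½ × 3.538 × 30.25 = $53.51 thousand.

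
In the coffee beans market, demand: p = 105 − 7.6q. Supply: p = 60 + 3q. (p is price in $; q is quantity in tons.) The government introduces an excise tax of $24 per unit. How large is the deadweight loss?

$27.17

Competitive equilibrium: 105 − 7.6q = 60 + 3q → q* = 4.2453, p* = 72.7358.
With the tax, the buyer price exceeds the seller price by 24: (105 − 7.6q) − (60 + 3q) = 24 → q' = 1.9811.
Δq = 4.2453 − 1.9811 = 2.2642; the wedge equals the tax, 24.
The triangle = ½ × 2.2642 × 24 = $27.17.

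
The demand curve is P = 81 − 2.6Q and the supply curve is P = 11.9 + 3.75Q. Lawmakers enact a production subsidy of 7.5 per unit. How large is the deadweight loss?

Competitive equilibrium: 81 − 2.6Q = 11.9 + 3.75Q → Q* = 10.8819, P* = 52.7071.
The subsidy lowers effective supply by 7.5: P = 4.4 + 3.75Q.
New quantity: 81 − 2.6Q = 4.4 + 3.75Q → Q' = 12.063.
Overproduction ΔQ = 12.063 − 10.8819 = 1.1811; wedge = subsidy = 7.5.
The triangle = ½ × 1.1811 × 7.5 = 4.43.

4.43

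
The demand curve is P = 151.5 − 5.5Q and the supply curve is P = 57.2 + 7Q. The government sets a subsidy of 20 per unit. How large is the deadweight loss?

Competitive equilibrium: 151.5 − 5.5Q = 57.2 + 7Q → Q* = 7.544, P* = 110.008.
The subsidy lowers effective supply by 20: P = 37.2 + 7Q.
New quantity: 151.5 − 5.5Q = 37.2 + 7Q → Q' = 9.144.
Overproduction ΔQ = 9.144 − 7.544 = 1.6; wedge = subsidy = 20.
DWL = ½ × 1.6 × 20 = 16.

16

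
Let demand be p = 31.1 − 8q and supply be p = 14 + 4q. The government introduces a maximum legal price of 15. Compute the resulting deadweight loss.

Competitive equilibrium: 31.1 − 8q = 14 + 4q → q* = 1.425, p* = 19.7.
At the ceiling p = 15, quantity supplied = (15 − 14)/4 = 0.25.
Willingness to pay at q' = 0.25: 31.1 − 8·0.25 = 29.1.
Δq = 1.425 − 0.25 = 1.175; wedge = 29.1 − 15 = 14.1.
Deadweight loss = ½ × 1.175 × 14.1 = 8.28.

8.28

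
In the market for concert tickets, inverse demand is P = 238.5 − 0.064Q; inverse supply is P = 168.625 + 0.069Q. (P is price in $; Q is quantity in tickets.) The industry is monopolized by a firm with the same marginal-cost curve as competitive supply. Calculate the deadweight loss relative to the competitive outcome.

Competitive equilibrium: 238.5 − 0.064Q = 168.625 + 0.069Q → Q* = 525.3759, P* = 204.8759.
Marginal revenue: MR = 238.5 − 0.128Q. Set MR = MC: 238.5 − 0.128Q = 168.625 + 0.069Q → Q_m = 354.6954.
Price P_m = 238.5 − 0.064·354.6954 = 215.7995; MC(Q_m) = 168.625 + 0.069·354.6954 = 193.099.
Competitive Q* = 525.3759, so ΔQ = 170.6805; wedge = 215.7995 − 193.099 = 22.7005.
The triangle = ½ × 170.6805 × 22.7005 = $1937.27.

$1937.27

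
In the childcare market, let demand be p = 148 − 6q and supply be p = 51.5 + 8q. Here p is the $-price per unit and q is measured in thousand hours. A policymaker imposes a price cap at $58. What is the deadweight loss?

$258.80 thousand

Competitive equilibrium: 148 − 6q = 51.5 + 8q → q* = 6.8929, p* = 106.6429.
At the ceiling p = 58, quantity supplied = (58 − 51.5)/8 = 0.8125.
Willingness to pay at q' = 0.8125: 148 − 6·0.8125 = 143.125.
Δq = 6.8929 − 0.8125 = 6.0804; wedge = 143.125 − 58 = 85.125.
The triangle = ½ × 6.0804 × 85.125 = $258.80 thousand.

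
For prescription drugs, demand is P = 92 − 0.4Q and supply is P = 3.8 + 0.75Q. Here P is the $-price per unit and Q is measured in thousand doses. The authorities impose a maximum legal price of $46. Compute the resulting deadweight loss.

Competitive equilibrium: 92 − 0.4Q = 3.8 + 0.75Q → Q* = 76.6957, P* = 61.3217.
At the ceiling P = 46, quantity supplied = (46 − 3.8)/0.75 = 56.2667.
Willingness to pay at Q' = 56.2667: 92 − 0.4·56.2667 = 69.4933.
ΔQ = 76.6957 − 56.2667 = 20.429; wedge = 69.4933 − 46 = 23.4933.
Deadweight loss = ½ × 20.429 × 23.4933 = $239.97 thousand.

$239.97 thousand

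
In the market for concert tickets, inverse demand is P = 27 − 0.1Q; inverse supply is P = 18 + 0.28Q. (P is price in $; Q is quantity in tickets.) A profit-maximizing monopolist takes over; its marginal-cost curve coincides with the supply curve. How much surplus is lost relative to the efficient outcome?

$4.63

Competitive equilibrium: 27 − 0.1Q = 18 + 0.28Q → Q* = 23.6842, P* = 24.6316.
Marginal revenue: MR = 27 − 0.2Q. Set MR = MC: 27 − 0.2Q = 18 + 0.28Q → Q_m = 18.75.
Price P_m = 27 − 0.1·18.75 = 25.125; MC(Q_m) = 18 + 0.28·18.75 = 23.25.
Competitive Q* = 23.6842, so ΔQ = 4.9342; wedge = 25.125 − 23.25 = 1.875.
DWL = ½ × 4.9342 × 1.875 = $4.63.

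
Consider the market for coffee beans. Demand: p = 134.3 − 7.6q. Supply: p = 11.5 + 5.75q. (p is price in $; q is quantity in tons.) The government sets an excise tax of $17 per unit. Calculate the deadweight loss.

Competitive equilibrium: 134.3 − 7.6q = 11.5 + 5.75q → q* = 9.1985, p* = 64.3914.
With the tax, the buyer price exceeds the seller price by 17: (134.3 − 7.6q) − (11.5 + 5.75q) = 17 → q' = 7.9251.
Δq = 9.1985 − 7.9251 = 1.2734; the wedge equals the tax, 17.
Welfare loss = ½ × 1.2734 × 17 = $10.82.

$10.82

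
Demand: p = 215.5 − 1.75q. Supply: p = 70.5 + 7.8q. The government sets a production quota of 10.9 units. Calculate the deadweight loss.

87.60

Competitive equilibrium: 215.5 − 1.75q = 70.5 + 7.8q → q* = 15.1832, p* = 188.9293.
At q = 10.9: demand price = 215.5 − 1.75·10.9 = 196.425; supply price = 70.5 + 7.8·10.9 = 155.52.
Δq = 15.1832 − 10.9 = 4.2832; wedge = 196.425 − 155.52 = 40.905.
The triangle = ½ × 4.2832 × 40.905 = 87.60.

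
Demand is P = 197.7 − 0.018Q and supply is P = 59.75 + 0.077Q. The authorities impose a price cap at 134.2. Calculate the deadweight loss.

11183.43

Competitive equilibrium: 197.7 − 0.018Q = 59.75 + 0.077Q → Q* = 1452.1053, P* = 171.5621.
At the ceiling P = 134.2, quantity supplied = (134.2 − 59.75)/0.077 = 966.8831.
Willingness to pay at Q' = 966.8831: 197.7 − 0.018·966.8831 = 180.2961.
ΔQ = 1452.1053 − 966.8831 = 485.2222; wedge = 180.2961 − 134.2 = 46.0961.
Deadweight loss = ½ × 485.2222 × 46.0961 = 11183.43.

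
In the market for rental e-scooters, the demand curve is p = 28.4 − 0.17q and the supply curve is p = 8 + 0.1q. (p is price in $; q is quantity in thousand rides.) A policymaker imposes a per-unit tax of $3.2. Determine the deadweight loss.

Competitive equilibrium: 28.4 − 0.17q = 8 + 0.1q → q* = 75.5556, p* = 15.5556.
With the tax, the buyer price exceeds the seller price by 3.2: (28.4 − 0.17q) − (8 + 0.1q) = 3.2 → q' = 63.7037.
Δq = 75.5556 − 63.7037 = 11.8519; the wedge equals the tax, 3.2.
Deadweight loss = ½ × 11.8519 × 3.2 = $18.96 thousand.

$18.96 thousand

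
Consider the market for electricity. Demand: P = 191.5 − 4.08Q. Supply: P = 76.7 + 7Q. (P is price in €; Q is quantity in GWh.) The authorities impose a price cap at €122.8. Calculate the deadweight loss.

Competitive equilibrium: 191.5 − 4.08Q = 76.7 + 7Q → Q* = 10.361, P* = 149.2271.
At the ceiling P = 122.8, quantity supplied = (122.8 − 76.7)/7 = 6.5857.
Willingness to pay at Q' = 6.5857: 191.5 − 4.08·6.5857 = 164.6303.
ΔQ = 10.361 − 6.5857 = 3.7753; wedge = 164.6303 − 122.8 = 41.8303.
DWL = ½ × 3.7753 × 41.8303 = €78.96.

€78.96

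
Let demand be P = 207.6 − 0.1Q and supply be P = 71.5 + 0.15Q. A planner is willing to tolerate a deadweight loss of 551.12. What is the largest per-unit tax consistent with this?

16.6

Competitive equilibrium: 207.6 − 0.1Q = 71.5 + 0.15Q → Q* = 544.4, P* = 153.16.
A tax t gives ΔQ = t/0.25 and wedge t, so DWL = t²/0.5.
t²/0.5 = 551.12 → t² = 275.56 → t = 16.6.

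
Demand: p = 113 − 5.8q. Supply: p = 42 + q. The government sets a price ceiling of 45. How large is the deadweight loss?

Competitive equilibrium: 113 − 5.8q = 42 + q → q* = 10.4412, p* = 52.4412.
At the ceiling p = 45, quantity supplied = (45 − 42)/1 = 3.
Willingness to pay at q' = 3: 113 − 5.8·3 = 95.6.
Δq = 10.4412 − 3 = 7.4412; wedge = 95.6 − 45 = 50.6.
Deadweight loss = ½ × 7.4412 × 50.6 = 188.26.

188.26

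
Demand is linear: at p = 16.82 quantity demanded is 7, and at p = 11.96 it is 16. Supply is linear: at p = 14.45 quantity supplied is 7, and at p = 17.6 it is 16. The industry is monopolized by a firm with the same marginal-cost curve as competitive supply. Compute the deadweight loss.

Demand slope = (11.96 − 16.82)/(16 − 7) = −0.54, so p = 20.6 − 0.54q.
Supply slope = (17.6 − 14.45)/(16 − 7) = 0.35, so p = 12 + 0.35q.
Competitive equilibrium: 20.6 − 0.54q = 12 + 0.35q → q* = 9.66292, p* = 15.38202.
Marginal revenue: MR = 20.6 − 1.08q. Set MR = MC: 20.6 − 1.08q = 12 + 0.35q → q_m = 6.01399.
Price p_m = 20.6 − 0.54·6.01399 = 17.35245; MC(q_m) = 12 + 0.35·6.01399 = 14.1049.
Competitive q* = 9.66292, so Δq = 3.64893; wedge = 17.35245 − 14.1049 = 3.24755.
Welfare loss = ½ × 3.64893 × 3.24755 = 5.93.

5.93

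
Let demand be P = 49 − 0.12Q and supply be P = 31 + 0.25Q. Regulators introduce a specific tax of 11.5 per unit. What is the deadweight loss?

Competitive equilibrium: 49 − 0.12Q = 31 + 0.25Q → Q* = 48.6486, P* = 43.1622.
With the tax, the buyer price exceeds the seller price by 11.5: (49 − 0.12Q) − (31 + 0.25Q) = 11.5 → Q' = 17.5676.
ΔQ = 48.6486 − 17.5676 = 31.081; the wedge equals the tax, 11.5.
DWL = ½ × 31.081 × 11.5 = 178.72.

178.72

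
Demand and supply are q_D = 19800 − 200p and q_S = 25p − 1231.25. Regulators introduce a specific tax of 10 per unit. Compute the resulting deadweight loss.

1111.11

In inverse form: demand p = 99 − 0.005q, supply p = 49.25 + 0.04q.
Competitive equilibrium: 99 − 0.005q = 49.25 + 0.04q → q* = 1105.5556, p* = 93.4722.
With the tax, the buyer price exceeds the seller price by 10: (99 − 0.005q) − (49.25 + 0.04q) = 10 → q' = 883.3333.
Δq = 1105.5556 − 883.3333 = 222.2223; the wedge equals the tax, 10.
Welfare loss = ½ × 222.2223 × 10 = 1111.11.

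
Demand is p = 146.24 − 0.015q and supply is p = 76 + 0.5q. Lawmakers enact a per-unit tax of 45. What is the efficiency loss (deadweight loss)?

1966.02

Competitive equilibrium: 146.24 − 0.015q = 76 + 0.5q → q* = 136.3883, p* = 144.1942.
With the tax, the buyer price exceeds the seller price by 45: (146.24 − 0.015q) − (76 + 0.5q) = 45 → q' = 49.0097.
Δq = 136.3883 − 49.0097 = 87.3786; the wedge equals the tax, 45.
Deadweight loss = ½ × 87.3786 × 45 = 1966.02.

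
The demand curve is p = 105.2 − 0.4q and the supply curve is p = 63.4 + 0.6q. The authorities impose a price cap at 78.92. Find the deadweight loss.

126.94

Competitive equilibrium: 105.2 − 0.4q = 63.4 + 0.6q → q* = 41.8, p* = 88.48.
At the ceiling p = 78.92, quantity supplied = (78.92 − 63.4)/0.6 = 25.8667.
Willingness to pay at q' = 25.8667: 105.2 − 0.4·25.8667 = 94.8533.
Δq = 41.8 − 25.8667 = 15.9333; wedge = 94.8533 − 78.92 = 15.9333.
Deadweight loss = ½ × 15.9333 × 15.9333 = 126.94.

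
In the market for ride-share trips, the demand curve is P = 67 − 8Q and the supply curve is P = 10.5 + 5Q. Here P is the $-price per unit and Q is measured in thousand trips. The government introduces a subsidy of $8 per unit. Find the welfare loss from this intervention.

$2.46 thousand

Competitive equilibrium: 67 − 8Q = 10.5 + 5Q → Q* = 4.3462, P* = 32.2308.
The subsidy lowers effective supply by 8: P = 2.5 + 5Q.
New quantity: 67 − 8Q = 2.5 + 5Q → Q' = 4.9615.
Overproduction ΔQ = 4.9615 − 4.3462 = 0.6153; wedge = subsidy = 8.
DWL = ½ × 0.6153 × 8 = $2.46 thousand.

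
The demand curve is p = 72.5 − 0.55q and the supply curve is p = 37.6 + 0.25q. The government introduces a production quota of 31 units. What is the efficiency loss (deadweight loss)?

63.76

Competitive equilibrium: 72.5 − 0.55q = 37.6 + 0.25q → q* = 43.625, p* = 48.5063.
At q = 31: demand price = 72.5 − 0.55·31 = 55.45; supply price = 37.6 + 0.25·31 = 45.35.
Δq = 43.625 − 31 = 12.625; wedge = 55.45 − 45.35 = 10.1.
The triangle = ½ × 12.625 × 10.1 = 63.76.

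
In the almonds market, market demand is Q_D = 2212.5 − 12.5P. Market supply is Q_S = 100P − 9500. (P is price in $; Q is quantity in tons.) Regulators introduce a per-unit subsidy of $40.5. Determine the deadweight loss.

In inverse form: demand P = 177 − 0.08Q, supply P = 95 + 0.01Q.
Competitive equilibrium: 177 − 0.08Q = 95 + 0.01Q → Q* = 911.1111, P* = 104.1111.
The subsidy lowers effective supply by 40.5: P = 54.5 + 0.01Q.
New quantity: 177 − 0.08Q = 54.5 + 0.01Q → Q' = 1361.1111.
Overproduction ΔQ = 1361.1111 − 911.1111 = 450; wedge = subsidy = 40.5.
DWL = ½ × 450 × 40.5 = $9112.50.

$9112.50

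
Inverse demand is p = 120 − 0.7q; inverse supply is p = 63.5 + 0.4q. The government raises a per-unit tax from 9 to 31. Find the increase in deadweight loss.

Competitive equilibrium: 120 − 0.7q = 63.5 + 0.4q → q* = 51.3636, p* = 84.0455.
For a per-unit tax t: Δq = t/1.1, so DWL = ½·t·(t/1.1) = t²/2.2.
At t = 9: DWL = 36.818. At t = 31: DWL = 436.818.
Increase = 436.818 − 36.818 = 400.

400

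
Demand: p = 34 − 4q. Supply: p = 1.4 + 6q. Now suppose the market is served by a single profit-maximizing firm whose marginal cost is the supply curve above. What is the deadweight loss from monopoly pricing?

Competitive equilibrium: 34 − 4q = 1.4 + 6q → q* = 3.26, p* = 20.96.
Marginal revenue: MR = 34 − 8q. Set MR = MC: 34 − 8q = 1.4 + 6q → q_m = 2.3286.
Price p_m = 34 − 4·2.3286 = 24.6856; MC(q_m) = 1.4 + 6·2.3286 = 15.3716.
Competitive q* = 3.26, so Δq = 0.9314; wedge = 24.6856 − 15.3716 = 9.314.
The triangle = ½ × 0.9314 × 9.314 = 4.34.

4.34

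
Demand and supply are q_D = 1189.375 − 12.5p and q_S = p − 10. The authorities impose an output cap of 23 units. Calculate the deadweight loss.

In inverse form: demand p = 95.15 − 0.08q, supply p = 10 + q.
Competitive equilibrium: 95.15 − 0.08q = 10 + q → q* = 78.8426, p* = 88.8426.
At q = 23: demand price = 95.15 − 0.08·23 = 93.31; supply price = 10 + 1·23 = 33.
Δq = 78.8426 − 23 = 55.8426; wedge = 93.31 − 33 = 60.31.
The triangle = ½ × 55.8426 × 60.31 = 1683.93.

1683.93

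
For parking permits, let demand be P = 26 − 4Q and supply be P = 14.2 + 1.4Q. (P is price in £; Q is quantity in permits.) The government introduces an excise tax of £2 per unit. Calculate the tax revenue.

Competitive equilibrium: 26 − 4Q = 14.2 + 1.4Q → Q* = 2.1852, P* = 17.2593.
With the tax, the buyer price exceeds the seller price by 2: (26 − 4Q) − (14.2 + 1.4Q) = 2 → Q' = 1.8148.
Tax revenue = 2 × 1.8148 = £3.63.

£3.63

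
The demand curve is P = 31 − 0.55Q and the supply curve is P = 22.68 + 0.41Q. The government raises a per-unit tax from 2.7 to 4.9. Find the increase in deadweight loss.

8.71

Competitive equilibrium: 31 − 0.55Q = 22.68 + 0.41Q → Q* = 8.6667, P* = 26.2333.
For a per-unit tax t: ΔQ = t/0.96, so DWL = ½·t·(t/0.96) = t²/1.92.
At t = 2.7: DWL = 3.797. At t = 4.9: DWL = 12.505.
Increase = 12.505 − 3.797 = 8.71.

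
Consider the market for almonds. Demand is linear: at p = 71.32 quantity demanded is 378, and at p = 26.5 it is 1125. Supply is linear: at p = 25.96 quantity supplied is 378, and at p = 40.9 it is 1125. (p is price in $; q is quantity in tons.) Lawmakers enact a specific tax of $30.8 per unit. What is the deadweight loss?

Demand slope = (26.5 − 71.32)/(1125 − 378) = −0.06, so p = 94 − 0.06q.
Supply slope = (40.9 − 25.96)/(1125 − 378) = 0.02, so p = 18.4 + 0.02q.
Competitive equilibrium: 94 − 0.06q = 18.4 + 0.02q → q* = 945, p* = 37.3.
With the tax, the buyer price exceeds the seller price by 30.8: (94 − 0.06q) − (18.4 + 0.02q) = 30.8 → q' = 560.
Δq = 945 − 560 = 385; the wedge equals the tax, 30.8.
DWL = ½ × 385 × 30.8 = $5929.

$5929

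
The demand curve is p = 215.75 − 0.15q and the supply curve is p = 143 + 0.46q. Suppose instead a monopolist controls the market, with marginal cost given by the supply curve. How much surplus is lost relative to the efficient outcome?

168.99

Competitive equilibrium: 215.75 − 0.15q = 143 + 0.46q → q* = 119.2623, p* = 197.8607.
Marginal revenue: MR = 215.75 − 0.3q. Set MR = MC: 215.75 − 0.3q = 143 + 0.46q → q_m = 95.7237.
Price p_m = 215.75 − 0.15·95.7237 = 201.3914; MC(q_m) = 143 + 0.46·95.7237 = 187.0329.
Competitive q* = 119.2623, so Δq = 23.5386; wedge = 201.3914 − 187.0329 = 14.3585.
The triangle = ½ × 23.5386 × 14.3585 = 168.99.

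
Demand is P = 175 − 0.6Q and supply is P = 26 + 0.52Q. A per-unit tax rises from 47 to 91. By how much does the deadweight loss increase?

2710.71

Competitive equilibrium: 175 − 0.6Q = 26 + 0.52Q → Q* = 133.0357, P* = 95.1786.
For a per-unit tax t: ΔQ = t/1.12, so DWL = ½·t·(t/1.12) = t²/2.24.
At t = 47: DWL = 986.161. At t = 91: DWL = 3696.875.
Increase = 3696.875 − 986.161 = 2710.71.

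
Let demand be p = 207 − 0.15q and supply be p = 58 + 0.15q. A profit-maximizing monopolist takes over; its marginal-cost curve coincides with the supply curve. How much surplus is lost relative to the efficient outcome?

Competitive equilibrium: 207 − 0.15q = 58 + 0.15q → q* = 496.66667, p* = 132.5.
Marginal revenue: MR = 207 − 0.3q. Set MR = MC: 207 − 0.3q = 58 + 0.15q → q_m = 331.11111.
Price p_m = 207 − 0.15·331.11111 = 157.33333; MC(q_m) = 58 + 0.15·331.11111 = 107.66667.
Competitive q* = 496.66667, so Δq = 165.55556; wedge = 157.33333 − 107.66667 = 49.66666.
Deadweight loss = ½ × 165.55556 × 49.66666 = 4111.30.

4111.30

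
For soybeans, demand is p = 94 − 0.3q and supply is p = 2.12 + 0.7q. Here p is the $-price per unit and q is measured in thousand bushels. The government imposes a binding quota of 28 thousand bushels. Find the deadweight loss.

Competitive equilibrium: 94 − 0.3q = 2.12 + 0.7q → q* = 91.88, p* = 66.436.
At q = 28: demand price = 94 − 0.3·28 = 85.6; supply price = 2.12 + 0.7·28 = 21.72.
Δq = 91.88 − 28 = 63.88; wedge = 85.6 − 21.72 = 63.88.
The triangle = ½ × 63.88 × 63.88 = $2040.33 thousand.

$2040.33 thousand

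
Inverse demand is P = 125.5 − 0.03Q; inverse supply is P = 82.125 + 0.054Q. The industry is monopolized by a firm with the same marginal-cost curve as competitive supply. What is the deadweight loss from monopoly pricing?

775.54

Competitive equilibrium: 125.5 − 0.03Q = 82.125 + 0.054Q → Q* = 516.36905, P* = 110.00893.
Marginal revenue: MR = 125.5 − 0.06Q. Set MR = MC: 125.5 − 0.06Q = 82.125 + 0.054Q → Q_m = 380.48246.
Price P_m = 125.5 − 0.03·380.48246 = 114.08553; MC(Q_m) = 82.125 + 0.054·380.48246 = 102.67105.
Competitive Q* = 516.36905, so ΔQ = 135.88659; wedge = 114.08553 − 102.67105 = 11.41448.
The triangle = ½ × 135.88659 × 11.41448 = 775.54.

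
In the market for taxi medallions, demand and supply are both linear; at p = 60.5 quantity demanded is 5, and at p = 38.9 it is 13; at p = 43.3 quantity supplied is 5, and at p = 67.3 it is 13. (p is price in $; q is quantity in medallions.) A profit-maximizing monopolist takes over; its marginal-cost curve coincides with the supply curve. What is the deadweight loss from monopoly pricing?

Demand slope = (38.9 − 60.5)/(13 − 5) = −2.7, so p = 74 − 2.7q.
Supply slope = (67.3 − 43.3)/(13 − 5) = 3, so p = 28.3 + 3q.
Competitive equilibrium: 74 − 2.7q = 28.3 + 3q → q* = 8.0175, p* = 52.3526.
Marginal revenue: MR = 74 − 5.4q. Set MR = MC: 74 − 5.4q = 28.3 + 3q → q_m = 5.4405.
Price p_m = 74 − 2.7·5.4405 = 59.3107; MC(q_m) = 28.3 + 3·5.4405 = 44.6215.
Competitive q* = 8.0175, so Δq = 2.577; wedge = 59.3107 − 44.6215 = 14.6892.
DWL = ½ × 2.577 × 14.6892 = $18.93.

$18.93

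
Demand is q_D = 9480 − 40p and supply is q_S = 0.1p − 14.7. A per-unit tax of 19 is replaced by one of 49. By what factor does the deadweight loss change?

6.651

In inverse form: demand p = 237 − 0.025q, supply p = 147 + 10q.
Competitive equilibrium: 237 − 0.025q = 147 + 10q → q* = 8.9776, p* = 236.7756.
For a per-unit tax t: Δq = t/10.025, so DWL = ½·t·(t/10.025) = t²/20.05.
At t = 19: DWL = 18.005. At t = 49: DWL = 119.751.
Ratio = (49/19)² = 6.651.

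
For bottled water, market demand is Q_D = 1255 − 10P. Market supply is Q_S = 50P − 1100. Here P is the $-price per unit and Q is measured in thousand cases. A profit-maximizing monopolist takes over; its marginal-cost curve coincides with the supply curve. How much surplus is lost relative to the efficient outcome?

In inverse form: demand P = 125.5 − 0.1Q, supply P = 22 + 0.02Q.
Competitive equilibrium: 125.5 − 0.1Q = 22 + 0.02Q → Q* = 862.5, P* = 39.25.
Marginal revenue: MR = 125.5 − 0.2Q. Set MR = MC: 125.5 − 0.2Q = 22 + 0.02Q → Q_m = 470.45455.
Price P_m = 125.5 − 0.1·470.45455 = 78.45455; MC(Q_m) = 22 + 0.02·470.45455 = 31.40909.
Competitive Q* = 862.5, so ΔQ = 392.04545; wedge = 78.45455 − 31.40909 = 47.04546.
DWL = ½ × 392.04545 × 47.04546 = $9221.98 thousand.

$9221.98 thousand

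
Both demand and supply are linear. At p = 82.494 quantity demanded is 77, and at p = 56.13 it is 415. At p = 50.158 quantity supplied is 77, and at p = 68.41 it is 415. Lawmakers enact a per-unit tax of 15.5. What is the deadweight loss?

Demand slope = (56.13 − 82.494)/(415 − 77) = −0.078, so p = 88.5 − 0.078q.
Supply slope = (68.41 − 50.158)/(415 − 77) = 0.054, so p = 46 + 0.054q.
Competitive equilibrium: 88.5 − 0.078q = 46 + 0.054q → q* = 321.9697, p* = 63.3864.
With the tax, the buyer price exceeds the seller price by 15.5: (88.5 − 0.078q) − (46 + 0.054q) = 15.5 → q' = 204.5455.
Δq = 321.9697 − 204.5455 = 117.4242; the wedge equals the tax, 15.5.
Deadweight loss = ½ × 117.4242 × 15.5 = 910.04.

910.04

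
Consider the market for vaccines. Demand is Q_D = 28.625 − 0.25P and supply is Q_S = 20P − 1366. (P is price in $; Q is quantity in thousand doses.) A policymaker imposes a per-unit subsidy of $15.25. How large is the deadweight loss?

$28.71 thousand

In inverse form: demand P = 114.5 − 4Q, supply P = 68.3 + 0.05Q.
Competitive equilibrium: 114.5 − 4Q = 68.3 + 0.05Q → Q* = 11.4074, P* = 68.8704.
The subsidy lowers effective supply by 15.25: P = 53.05 + 0.05Q.
New quantity: 114.5 − 4Q = 53.05 + 0.05Q → Q' = 15.1728.
Overproduction ΔQ = 15.1728 − 11.4074 = 3.7654; wedge = subsidy = 15.25.
The triangle = ½ × 3.7654 × 15.25 = $28.71 thousand.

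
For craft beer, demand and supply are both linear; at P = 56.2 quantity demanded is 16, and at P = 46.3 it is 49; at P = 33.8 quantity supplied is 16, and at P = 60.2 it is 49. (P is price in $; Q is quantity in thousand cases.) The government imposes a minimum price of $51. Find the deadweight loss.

Demand slope = (46.3 − 56.2)/(49 − 16) = −0.3, so P = 61 − 0.3Q.
Supply slope = (60.2 − 33.8)/(49 − 16) = 0.8, so P = 21 + 0.8Q.
Competitive equilibrium: 61 − 0.3Q = 21 + 0.8Q → Q* = 36.3636, P* = 50.0909.
At the floor P = 51, quantity demanded = (61 − 51)/0.3 = 33.3333.
Sellers' marginal cost at Q' = 33.3333: 21 + 0.8·33.3333 = 47.6666.
ΔQ = 36.3636 − 33.3333 = 3.0303; wedge = 51 − 47.6666 = 3.3334.
DWL = ½ × 3.0303 × 3.3334 = $5.05 thousand.

$5.05 thousand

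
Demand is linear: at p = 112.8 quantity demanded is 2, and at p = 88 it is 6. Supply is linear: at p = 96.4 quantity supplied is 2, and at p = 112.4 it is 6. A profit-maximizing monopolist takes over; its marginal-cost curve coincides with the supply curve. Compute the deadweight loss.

Demand slope = (88 − 112.8)/(6 − 2) = −6.2, so p = 125.2 − 6.2q.
Supply slope = (112.4 − 96.4)/(6 − 2) = 4, so p = 88.4 + 4q.
Competitive equilibrium: 125.2 − 6.2q = 88.4 + 4q → q* = 3.6078, p* = 102.8314.
Marginal revenue: MR = 125.2 − 12.4q. Set MR = MC: 125.2 − 12.4q = 88.4 + 4q → q_m = 2.2439.
Price p_m = 125.2 − 6.2·2.2439 = 111.2878; MC(q_m) = 88.4 + 4·2.2439 = 97.3756.
Competitive q* = 3.6078, so Δq = 1.3639; wedge = 111.2878 − 97.3756 = 13.9122.
Welfare loss = ½ × 1.3639 × 13.9122 = 9.49.

9.49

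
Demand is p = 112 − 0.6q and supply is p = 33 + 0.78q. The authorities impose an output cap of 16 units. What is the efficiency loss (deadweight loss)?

Competitive equilibrium: 112 − 0.6q = 33 + 0.78q → q* = 57.2464, p* = 77.6522.
At q = 16: demand price = 112 − 0.6·16 = 102.4; supply price = 33 + 0.78·16 = 45.48.
Δq = 57.2464 − 16 = 41.2464; wedge = 102.4 − 45.48 = 56.92.
Welfare loss = ½ × 41.2464 × 56.92 = 1173.87.

1173.87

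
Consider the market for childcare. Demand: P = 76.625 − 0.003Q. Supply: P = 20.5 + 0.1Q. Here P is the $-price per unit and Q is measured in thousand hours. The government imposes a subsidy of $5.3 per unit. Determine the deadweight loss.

$136.36 thousand

Competitive equilibrium: 76.625 − 0.003Q = 20.5 + 0.1Q → Q* = 544.9029, P* = 74.9903.
The subsidy lowers effective supply by 5.3: P = 15.2 + 0.1Q.
New quantity: 76.625 − 0.003Q = 15.2 + 0.1Q → Q' = 596.3592.
Overproduction ΔQ = 596.3592 − 544.9029 = 51.4563; wedge = subsidy = 5.3.
Deadweight loss = ½ × 51.4563 × 5.3 = $136.36 thousand.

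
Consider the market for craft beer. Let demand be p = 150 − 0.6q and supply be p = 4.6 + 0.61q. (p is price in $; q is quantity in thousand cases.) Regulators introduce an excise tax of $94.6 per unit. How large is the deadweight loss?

Competitive equilibrium: 150 − 0.6q = 4.6 + 0.61q → q* = 120.1653, p* = 77.9008.
With the tax, the buyer price exceeds the seller price by 94.6: (150 − 0.6q) − (4.6 + 0.61q) = 94.6 → q' = 41.9835.
Δq = 120.1653 − 41.9835 = 78.1818; the wedge equals the tax, 94.6.
DWL = ½ × 78.1818 × 94.6 = $3698 thousand.

$3698 thousand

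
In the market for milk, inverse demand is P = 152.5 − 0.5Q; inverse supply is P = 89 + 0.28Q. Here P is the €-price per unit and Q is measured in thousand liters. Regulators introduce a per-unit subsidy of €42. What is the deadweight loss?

Competitive equilibrium: 152.5 − 0.5Q = 89 + 0.28Q → Q* = 81.4103, P* = 111.7949.
The subsidy lowers effective supply by 42: P = 47 + 0.28Q.
New quantity: 152.5 − 0.5Q = 47 + 0.28Q → Q' = 135.2564.
Overproduction ΔQ = 135.2564 − 81.4103 = 53.8461; wedge = subsidy = 42.
DWL = ½ × 53.8461 × 42 = €1130.77 thousand.

€1130.77 thousand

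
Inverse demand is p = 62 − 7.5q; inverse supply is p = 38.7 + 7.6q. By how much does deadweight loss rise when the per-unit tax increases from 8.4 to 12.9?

Competitive equilibrium: 62 − 7.5q = 38.7 + 7.6q → q* = 1.543, p* = 50.4272.
For a per-unit tax t: Δq = t/15.1, so DWL = ½·t·(t/15.1) = t²/30.2.
At t = 8.4: DWL = 2.336. At t = 12.9: DWL = 5.51.
Increase = 5.51 − 2.336 = 3.17.

3.17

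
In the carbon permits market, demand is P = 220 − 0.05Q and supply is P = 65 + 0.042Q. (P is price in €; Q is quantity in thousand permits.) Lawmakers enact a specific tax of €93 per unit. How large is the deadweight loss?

€47005.43 thousand

Competitive equilibrium: 220 − 0.05Q = 65 + 0.042Q → Q* = 1684.782609, P* = 135.76087.
With the tax, the buyer price exceeds the seller price by 93: (220 − 0.05Q) − (65 + 0.042Q) = 93 → Q' = 673.913043.
ΔQ = 1684.782609 − 673.913043 = 1010.869566; the wedge equals the tax, 93.
Deadweight loss = ½ × 1010.869566 × 93 = €47005.43 thousand.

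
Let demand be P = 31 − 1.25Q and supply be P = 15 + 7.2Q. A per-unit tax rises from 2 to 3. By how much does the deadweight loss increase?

Competitive equilibrium: 31 − 1.25Q = 15 + 7.2Q → Q* = 1.8935, P* = 28.6331.
For a per-unit tax t: ΔQ = t/8.45, so DWL = ½·t·(t/8.45) = t²/16.9.
At t = 2: DWL = 0.237. At t = 3: DWL = 0.533.
Increase = 0.533 − 0.237 = 0.30.

0.30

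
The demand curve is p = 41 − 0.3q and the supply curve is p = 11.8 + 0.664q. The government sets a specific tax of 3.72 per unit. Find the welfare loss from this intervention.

Competitive equilibrium: 41 − 0.3q = 11.8 + 0.664q → q* = 30.2905, p* = 31.9129.
With the tax, the buyer price exceeds the seller price by 3.72: (41 − 0.3q) − (11.8 + 0.664q) = 3.72 → q' = 26.4315.
Δq = 30.2905 − 26.4315 = 3.859; the wedge equals the tax, 3.72.
Welfare loss = ½ × 3.859 × 3.72 = 7.18.

7.18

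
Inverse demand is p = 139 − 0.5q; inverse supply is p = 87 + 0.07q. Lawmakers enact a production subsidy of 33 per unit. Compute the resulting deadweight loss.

Competitive equilibrium: 139 − 0.5q = 87 + 0.07q → q* = 91.2281, p* = 93.386.
The subsidy lowers effective supply by 33: p = 54 + 0.07q.
New quantity: 139 − 0.5q = 54 + 0.07q → q' = 149.1228.
Overproduction Δq = 149.1228 − 91.2281 = 57.8947; wedge = subsidy = 33.
Deadweight loss = ½ × 57.8947 × 33 = 955.26.

955.26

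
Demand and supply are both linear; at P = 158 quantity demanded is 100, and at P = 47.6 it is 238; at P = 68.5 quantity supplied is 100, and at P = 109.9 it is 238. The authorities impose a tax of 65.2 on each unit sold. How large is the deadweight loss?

1932.29

Demand slope = (47.6 − 158)/(238 − 100) = −0.8, so P = 238 − 0.8Q.
Supply slope = (109.9 − 68.5)/(238 − 100) = 0.3, so P = 38.5 + 0.3Q.
Competitive equilibrium: 238 − 0.8Q = 38.5 + 0.3Q → Q* = 181.3636, P* = 92.9091.
With the tax, the buyer price exceeds the seller price by 65.2: (238 − 0.8Q) − (38.5 + 0.3Q) = 65.2 → Q' = 122.0909.
ΔQ = 181.3636 − 122.0909 = 59.2727; the wedge equals the tax, 65.2.
Deadweight loss = ½ × 59.2727 × 65.2 = 1932.29.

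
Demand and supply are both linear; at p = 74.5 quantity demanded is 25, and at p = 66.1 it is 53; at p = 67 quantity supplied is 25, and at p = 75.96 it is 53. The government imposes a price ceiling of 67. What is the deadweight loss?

Demand slope = (66.1 − 74.5)/(53 − 25) = −0.3, so p = 82 − 0.3q.
Supply slope = (75.96 − 67)/(53 − 25) = 0.32, so p = 59 + 0.32q.
Competitive equilibrium: 82 − 0.3q = 59 + 0.32q → q* = 37.0968, p* = 70.871.
At the ceiling p = 67, quantity supplied = (67 − 59)/0.32 = 25.
Willingness to pay at q' = 25: 82 − 0.3·25 = 74.5.
Δq = 37.0968 − 25 = 12.0968; wedge = 74.5 − 67 = 7.5.
Deadweight loss = ½ × 12.0968 × 7.5 = 45.36.

45.36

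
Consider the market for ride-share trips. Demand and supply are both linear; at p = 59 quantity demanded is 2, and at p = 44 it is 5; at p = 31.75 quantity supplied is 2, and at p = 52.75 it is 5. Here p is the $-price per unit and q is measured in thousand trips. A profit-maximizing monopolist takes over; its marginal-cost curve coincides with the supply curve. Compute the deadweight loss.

Demand slope = (44 − 59)/(5 − 2) = −5, so p = 69 − 5q.
Supply slope = (52.75 − 31.75)/(5 − 2) = 7, so p = 17.75 + 7q.
Competitive equilibrium: 69 − 5q = 17.75 + 7q → q* = 4.2708, p* = 47.6458.
Marginal revenue: MR = 69 − 10q. Set MR = MC: 69 − 10q = 17.75 + 7q → q_m = 3.0147.
Price p_m = 69 − 5·3.0147 = 53.9265; MC(q_m) = 17.75 + 7·3.0147 = 38.8529.
Competitive q* = 4.2708, so Δq = 1.2561; wedge = 53.9265 − 38.8529 = 15.0736.
Welfare loss = ½ × 1.2561 × 15.0736 = $9.47 thousand.

$9.47 thousand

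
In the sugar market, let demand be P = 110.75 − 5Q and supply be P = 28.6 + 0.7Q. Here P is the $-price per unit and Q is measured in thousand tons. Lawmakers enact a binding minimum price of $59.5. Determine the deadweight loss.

$49.38 thousand

Competitive equilibrium: 110.75 − 5Q = 28.6 + 0.7Q → Q* = 14.4123, P* = 38.6886.
At the floor P = 59.5, quantity demanded = (110.75 − 59.5)/5 = 10.25.
Sellers' marginal cost at Q' = 10.25: 28.6 + 0.7·10.25 = 35.775.
ΔQ = 14.4123 − 10.25 = 4.1623; wedge = 59.5 − 35.775 = 23.725.
DWL = ½ × 4.1623 × 23.725 = $49.38 thousand.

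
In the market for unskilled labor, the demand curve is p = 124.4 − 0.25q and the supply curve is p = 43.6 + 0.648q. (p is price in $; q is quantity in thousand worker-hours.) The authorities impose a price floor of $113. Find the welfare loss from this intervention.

$884.25 thousand

Competitive equilibrium: 124.4 − 0.25q = 43.6 + 0.648q → q* = 89.9777, p* = 101.9056.
At the floor p = 113, quantity demanded = (124.4 − 113)/0.25 = 45.6.
Sellers' marginal cost at q' = 45.6: 43.6 + 0.648·45.6 = 73.1488.
Δq = 89.9777 − 45.6 = 44.3777; wedge = 113 − 73.1488 = 39.8512.
Deadweight loss = ½ × 44.3777 × 39.8512 = $884.25 thousand.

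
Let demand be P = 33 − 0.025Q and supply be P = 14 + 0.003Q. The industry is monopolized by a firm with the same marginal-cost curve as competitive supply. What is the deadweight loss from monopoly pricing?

Competitive equilibrium: 33 − 0.025Q = 14 + 0.003Q → Q* = 678.571429, P* = 16.035714.
Marginal revenue: MR = 33 − 0.05Q. Set MR = MC: 33 − 0.05Q = 14 + 0.003Q → Q_m = 358.490566.
Price P_m = 33 − 0.025·358.490566 = 24.037736; MC(Q_m) = 14 + 0.003·358.490566 = 15.075472.
Competitive Q* = 678.571429, so ΔQ = 320.080863; wedge = 24.037736 − 15.075472 = 8.962264.
Deadweight loss = ½ × 320.080863 × 8.962264 = 1434.32.

1434.32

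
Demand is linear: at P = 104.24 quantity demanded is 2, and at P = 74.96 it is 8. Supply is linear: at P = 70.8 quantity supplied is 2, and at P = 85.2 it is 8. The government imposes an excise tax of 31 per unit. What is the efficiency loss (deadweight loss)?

Demand slope = (74.96 − 104.24)/(8 − 2) = −4.88, so P = 114 − 4.88Q.
Supply slope = (85.2 − 70.8)/(8 − 2) = 2.4, so P = 66 + 2.4Q.
Competitive equilibrium: 114 − 4.88Q = 66 + 2.4Q → Q* = 6.5934, P* = 81.8242.
With the tax, the buyer price exceeds the seller price by 31: (114 − 4.88Q) − (66 + 2.4Q) = 31 → Q' = 2.3352.
ΔQ = 6.5934 − 2.3352 = 4.2582; the wedge equals the tax, 31.
The triangle = ½ × 4.2582 × 31 = 66.

66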